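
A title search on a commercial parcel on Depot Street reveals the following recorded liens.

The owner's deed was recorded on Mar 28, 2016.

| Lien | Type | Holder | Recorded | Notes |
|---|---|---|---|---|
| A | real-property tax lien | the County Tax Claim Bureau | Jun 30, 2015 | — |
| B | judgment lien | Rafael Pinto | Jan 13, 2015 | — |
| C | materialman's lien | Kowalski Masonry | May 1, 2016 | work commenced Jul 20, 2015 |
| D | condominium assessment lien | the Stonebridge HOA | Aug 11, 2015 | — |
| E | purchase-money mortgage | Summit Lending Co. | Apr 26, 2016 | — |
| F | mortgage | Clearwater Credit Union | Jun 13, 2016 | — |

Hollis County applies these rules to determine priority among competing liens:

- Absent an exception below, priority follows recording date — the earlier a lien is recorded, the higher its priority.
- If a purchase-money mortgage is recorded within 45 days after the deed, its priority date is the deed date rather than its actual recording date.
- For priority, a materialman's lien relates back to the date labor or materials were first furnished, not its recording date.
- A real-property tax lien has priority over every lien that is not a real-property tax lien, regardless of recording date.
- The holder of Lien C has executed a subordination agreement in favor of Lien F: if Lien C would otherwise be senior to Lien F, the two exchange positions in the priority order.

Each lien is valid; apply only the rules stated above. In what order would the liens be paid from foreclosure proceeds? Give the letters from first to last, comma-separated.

A, B, F, D, E, C

First, effective dates: C relates back to Jul 20, 2015 (work commenced); E's effective date is the deed date, Mar 28, 2016.
A, as a real-property tax lien, has superpriority and ranks first.
Ordering the rest by effective date: B (Jan 13, 2015), C (Jul 20, 2015), D (Aug 11, 2015), E (Mar 28, 2016), F (Jun 13, 2016).
C is senior to F before the subordination, so the two trade places.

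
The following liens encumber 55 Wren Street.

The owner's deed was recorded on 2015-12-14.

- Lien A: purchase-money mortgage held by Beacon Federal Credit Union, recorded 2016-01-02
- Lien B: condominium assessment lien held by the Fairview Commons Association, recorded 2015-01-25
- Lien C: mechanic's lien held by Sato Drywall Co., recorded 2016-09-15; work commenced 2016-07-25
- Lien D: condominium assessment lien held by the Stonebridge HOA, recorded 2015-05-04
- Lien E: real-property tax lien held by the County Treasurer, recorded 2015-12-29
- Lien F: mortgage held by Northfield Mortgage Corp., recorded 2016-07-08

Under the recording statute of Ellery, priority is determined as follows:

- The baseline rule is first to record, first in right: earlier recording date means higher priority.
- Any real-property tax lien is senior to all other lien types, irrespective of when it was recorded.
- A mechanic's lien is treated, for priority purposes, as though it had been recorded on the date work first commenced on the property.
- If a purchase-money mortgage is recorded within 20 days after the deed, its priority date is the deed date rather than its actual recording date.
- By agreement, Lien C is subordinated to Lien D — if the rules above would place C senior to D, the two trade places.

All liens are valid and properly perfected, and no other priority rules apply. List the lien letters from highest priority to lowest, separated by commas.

E, B, D, A, F, C

First, effective dates: A relates back to the deed date 2015-12-14; C is treated as recorded 2016-07-25, the work-commencement date.
E is a real-property tax lien, so it outranks all other liens regardless of date.
Ordering the rest by effective date: B (2015-01-25), D (2015-05-04), A (2015-12-14), F (2016-07-08), C (2016-07-25).
C is already junior to D, so the subordination agreement changes nothing.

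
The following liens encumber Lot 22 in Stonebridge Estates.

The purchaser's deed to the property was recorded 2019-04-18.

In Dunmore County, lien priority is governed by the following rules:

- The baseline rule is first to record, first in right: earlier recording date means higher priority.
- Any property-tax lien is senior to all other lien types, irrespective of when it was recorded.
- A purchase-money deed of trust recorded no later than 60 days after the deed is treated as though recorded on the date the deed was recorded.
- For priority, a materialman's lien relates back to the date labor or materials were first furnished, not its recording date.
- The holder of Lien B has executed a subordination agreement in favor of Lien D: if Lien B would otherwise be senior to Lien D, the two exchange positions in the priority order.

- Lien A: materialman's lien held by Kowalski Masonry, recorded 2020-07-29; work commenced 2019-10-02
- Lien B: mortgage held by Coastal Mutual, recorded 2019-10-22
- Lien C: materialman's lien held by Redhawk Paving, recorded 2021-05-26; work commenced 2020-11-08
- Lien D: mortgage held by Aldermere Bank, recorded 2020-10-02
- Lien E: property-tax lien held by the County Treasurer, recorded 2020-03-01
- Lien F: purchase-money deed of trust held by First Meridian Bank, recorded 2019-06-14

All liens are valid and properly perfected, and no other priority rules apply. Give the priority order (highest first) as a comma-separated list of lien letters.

E, F, A, D, B, C

Adjusting effective dates: A's effective date is 2019-10-02, when work began; C relates back to 2020-11-08 (work commenced); F was recorded within the 60-day window, so its effective date is the deed date 2019-04-18.
E, as a property-tax lien, has superpriority and ranks first.
Among the remaining liens, by effective date: F (2019-04-18), A (2019-10-02), B (2019-10-22), D (2020-10-02), C (2020-11-08).
Because B would otherwise rank above D, the subordination swaps them.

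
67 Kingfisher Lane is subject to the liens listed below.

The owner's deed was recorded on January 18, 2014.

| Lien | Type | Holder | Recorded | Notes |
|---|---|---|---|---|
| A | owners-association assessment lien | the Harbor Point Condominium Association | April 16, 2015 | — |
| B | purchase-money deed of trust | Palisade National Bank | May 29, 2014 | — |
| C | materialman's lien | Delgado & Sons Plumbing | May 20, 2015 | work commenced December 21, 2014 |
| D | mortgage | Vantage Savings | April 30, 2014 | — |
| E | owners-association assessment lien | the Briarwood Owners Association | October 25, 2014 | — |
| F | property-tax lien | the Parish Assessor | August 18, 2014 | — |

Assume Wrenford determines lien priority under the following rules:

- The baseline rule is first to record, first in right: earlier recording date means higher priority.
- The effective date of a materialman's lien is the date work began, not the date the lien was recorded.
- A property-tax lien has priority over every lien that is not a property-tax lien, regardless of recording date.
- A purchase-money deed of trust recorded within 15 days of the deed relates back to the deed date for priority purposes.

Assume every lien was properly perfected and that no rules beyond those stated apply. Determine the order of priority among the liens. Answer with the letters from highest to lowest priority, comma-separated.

Effective dates: B was recorded 131 days after the deed, outside the 15-day window, so it keeps its recording date; C relates back to December 21, 2014 (work commenced).
F is a property-tax lien and takes priority over every other lien.
The other liens, earliest effective date first: D (April 30, 2014), B (May 29, 2014), E (October 25, 2014), C (December 21, 2014), A (April 16, 2015).

F, D, B, E, C, A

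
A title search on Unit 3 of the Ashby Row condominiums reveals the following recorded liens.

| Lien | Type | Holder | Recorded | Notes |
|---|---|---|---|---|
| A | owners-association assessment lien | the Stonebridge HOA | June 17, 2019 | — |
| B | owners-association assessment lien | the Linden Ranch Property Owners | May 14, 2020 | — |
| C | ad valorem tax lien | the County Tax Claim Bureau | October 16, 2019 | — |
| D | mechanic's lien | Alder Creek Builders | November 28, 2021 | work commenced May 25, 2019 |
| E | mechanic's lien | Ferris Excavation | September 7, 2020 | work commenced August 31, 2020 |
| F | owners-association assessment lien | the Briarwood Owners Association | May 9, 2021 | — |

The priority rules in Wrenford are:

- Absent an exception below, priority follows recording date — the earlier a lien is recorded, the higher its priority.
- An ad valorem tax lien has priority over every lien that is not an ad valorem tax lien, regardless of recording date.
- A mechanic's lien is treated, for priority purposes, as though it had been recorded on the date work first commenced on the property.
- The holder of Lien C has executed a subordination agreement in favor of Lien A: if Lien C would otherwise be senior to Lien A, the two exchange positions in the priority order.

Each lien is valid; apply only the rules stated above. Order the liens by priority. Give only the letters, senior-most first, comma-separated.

A, D, C, B, E, F

Effective dates after the stated exceptions: D is treated as recorded May 25, 2019, the work-commencement date; E's effective date is August 31, 2020, when work began.
C, as an ad valorem tax lien, has superpriority and ranks first.
Ordering the rest by effective date: D (May 25, 2019), A (June 17, 2019), B (May 14, 2020), E (August 31, 2020), F (May 9, 2021).
Because C would otherwise rank above A, the subordination swaps them.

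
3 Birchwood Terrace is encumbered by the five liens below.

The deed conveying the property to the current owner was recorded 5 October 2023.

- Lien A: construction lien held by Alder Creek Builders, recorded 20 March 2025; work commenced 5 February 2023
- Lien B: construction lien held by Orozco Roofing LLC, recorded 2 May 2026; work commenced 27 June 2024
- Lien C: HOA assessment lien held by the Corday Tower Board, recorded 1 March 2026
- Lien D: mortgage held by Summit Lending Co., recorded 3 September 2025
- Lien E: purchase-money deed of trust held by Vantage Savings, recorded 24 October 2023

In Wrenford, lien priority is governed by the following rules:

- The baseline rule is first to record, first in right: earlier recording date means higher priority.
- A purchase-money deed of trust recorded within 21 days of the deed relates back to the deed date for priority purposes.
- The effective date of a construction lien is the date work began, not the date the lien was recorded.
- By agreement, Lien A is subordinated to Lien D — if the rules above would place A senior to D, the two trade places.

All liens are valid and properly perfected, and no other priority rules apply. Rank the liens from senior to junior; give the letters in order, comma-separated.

First, effective dates: A relates back to 5 February 2023 (work commenced); B is treated as recorded 27 June 2024, the work-commencement date; E was recorded within the 21-day window, so its effective date is the deed date 5 October 2023.
Ordering by effective date: A (5 February 2023), E (5 October 2023), B (27 June 2024), D (3 September 2025), C (1 March 2026).
Because A would otherwise rank above D, the subordination swaps them.

D, E, B, A, C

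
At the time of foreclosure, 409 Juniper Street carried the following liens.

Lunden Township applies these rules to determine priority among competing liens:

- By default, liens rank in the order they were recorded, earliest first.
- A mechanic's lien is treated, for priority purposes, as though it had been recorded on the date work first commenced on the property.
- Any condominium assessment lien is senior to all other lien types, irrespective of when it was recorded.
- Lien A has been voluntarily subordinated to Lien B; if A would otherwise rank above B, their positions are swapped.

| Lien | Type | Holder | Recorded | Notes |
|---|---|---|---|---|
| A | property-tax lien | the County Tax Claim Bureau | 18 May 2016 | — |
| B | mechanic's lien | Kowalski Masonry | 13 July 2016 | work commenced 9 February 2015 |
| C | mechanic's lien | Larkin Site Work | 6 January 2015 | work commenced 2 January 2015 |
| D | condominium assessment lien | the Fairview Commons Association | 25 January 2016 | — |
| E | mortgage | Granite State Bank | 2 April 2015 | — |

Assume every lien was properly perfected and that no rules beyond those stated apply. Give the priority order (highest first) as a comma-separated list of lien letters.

D, C, B, E, A

Effective dates: B relates back to 9 February 2015 (work commenced); C's effective date is 2 January 2015, when work began.
D is a condominium assessment lien and takes priority over every other lien.
Remaining liens by effective date: C (2 January 2015), B (9 February 2015), E (2 April 2015), A (18 May 2016).
Since A is not senior to B, the subordination leaves the order unchanged.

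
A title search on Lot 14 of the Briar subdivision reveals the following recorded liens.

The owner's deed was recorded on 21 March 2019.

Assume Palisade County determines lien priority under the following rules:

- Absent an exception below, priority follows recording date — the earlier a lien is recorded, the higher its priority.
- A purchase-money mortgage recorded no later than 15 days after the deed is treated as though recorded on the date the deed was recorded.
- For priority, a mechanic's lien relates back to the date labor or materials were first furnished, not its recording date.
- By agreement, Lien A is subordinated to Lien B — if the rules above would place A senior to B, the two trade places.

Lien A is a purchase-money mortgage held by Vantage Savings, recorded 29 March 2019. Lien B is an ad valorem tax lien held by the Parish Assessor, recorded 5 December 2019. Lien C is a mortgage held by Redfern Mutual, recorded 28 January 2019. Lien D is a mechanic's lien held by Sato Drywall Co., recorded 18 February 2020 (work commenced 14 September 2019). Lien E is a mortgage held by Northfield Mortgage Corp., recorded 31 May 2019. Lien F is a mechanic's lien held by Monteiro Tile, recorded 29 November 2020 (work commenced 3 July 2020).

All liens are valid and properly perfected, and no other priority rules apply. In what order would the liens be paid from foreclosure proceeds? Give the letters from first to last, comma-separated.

C, B, E, D, A, F

Effective dates after the stated exceptions: A's effective date is the deed date, 21 March 2019; D's effective date is 14 September 2019, when work began; F's effective date is 3 July 2020, when work began.
By effective date: C (28 January 2019), A (21 March 2019), E (31 May 2019), D (14 September 2019), B (5 December 2019), F (3 July 2020).
Because A would otherwise rank above B, the subordination swaps them.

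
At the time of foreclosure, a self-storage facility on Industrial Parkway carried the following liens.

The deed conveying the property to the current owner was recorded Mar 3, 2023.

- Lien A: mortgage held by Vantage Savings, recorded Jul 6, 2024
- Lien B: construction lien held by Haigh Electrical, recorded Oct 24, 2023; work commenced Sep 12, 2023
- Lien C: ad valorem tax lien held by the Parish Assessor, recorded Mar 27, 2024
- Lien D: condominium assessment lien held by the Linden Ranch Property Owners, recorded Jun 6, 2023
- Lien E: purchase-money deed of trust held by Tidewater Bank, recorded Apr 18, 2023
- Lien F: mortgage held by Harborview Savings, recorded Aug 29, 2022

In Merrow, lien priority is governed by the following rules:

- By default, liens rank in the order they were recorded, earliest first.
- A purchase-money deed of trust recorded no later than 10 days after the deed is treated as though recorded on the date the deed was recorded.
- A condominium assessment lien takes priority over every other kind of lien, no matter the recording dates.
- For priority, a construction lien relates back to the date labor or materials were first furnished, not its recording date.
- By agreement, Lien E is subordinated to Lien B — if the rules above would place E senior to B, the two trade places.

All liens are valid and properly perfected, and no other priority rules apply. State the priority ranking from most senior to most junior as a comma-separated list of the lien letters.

D, F, B, E, C, A

Adjusting effective dates: B relates back to Sep 12, 2023 (work commenced); E was recorded 46 days after the deed — beyond 10 days — so no relation-back applies.
D, as a condominium assessment lien, has superpriority and ranks first.
The other liens, earliest effective date first: F (Aug 29, 2022), E (Apr 18, 2023), B (Sep 12, 2023), C (Mar 27, 2024), A (Jul 6, 2024).
Because E would otherwise rank above B, the subordination swaps them.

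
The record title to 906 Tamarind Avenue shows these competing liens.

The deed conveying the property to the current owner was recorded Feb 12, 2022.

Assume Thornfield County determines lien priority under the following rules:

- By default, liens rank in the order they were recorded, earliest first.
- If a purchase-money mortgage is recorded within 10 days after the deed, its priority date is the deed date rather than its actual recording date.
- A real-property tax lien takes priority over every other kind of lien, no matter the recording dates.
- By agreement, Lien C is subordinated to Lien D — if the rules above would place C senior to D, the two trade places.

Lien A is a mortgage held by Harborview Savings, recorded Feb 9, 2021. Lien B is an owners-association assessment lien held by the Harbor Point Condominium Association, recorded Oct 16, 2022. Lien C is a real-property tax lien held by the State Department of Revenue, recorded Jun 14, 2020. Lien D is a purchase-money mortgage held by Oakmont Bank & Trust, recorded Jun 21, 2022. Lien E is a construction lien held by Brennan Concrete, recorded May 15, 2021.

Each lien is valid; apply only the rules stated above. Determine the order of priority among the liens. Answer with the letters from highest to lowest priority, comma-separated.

D, A, E, C, B

First, effective dates: D missed the 10-day window (129 days after the deed), so its recording date stands.
As a real-property tax lien, C is senior to every other lien.
Ordering the rest by effective date: A (Feb 9, 2021), E (May 15, 2021), D (Jun 21, 2022), B (Oct 16, 2022).
C would otherwise be senior to D, so under the subordination agreement C and D exchange positions.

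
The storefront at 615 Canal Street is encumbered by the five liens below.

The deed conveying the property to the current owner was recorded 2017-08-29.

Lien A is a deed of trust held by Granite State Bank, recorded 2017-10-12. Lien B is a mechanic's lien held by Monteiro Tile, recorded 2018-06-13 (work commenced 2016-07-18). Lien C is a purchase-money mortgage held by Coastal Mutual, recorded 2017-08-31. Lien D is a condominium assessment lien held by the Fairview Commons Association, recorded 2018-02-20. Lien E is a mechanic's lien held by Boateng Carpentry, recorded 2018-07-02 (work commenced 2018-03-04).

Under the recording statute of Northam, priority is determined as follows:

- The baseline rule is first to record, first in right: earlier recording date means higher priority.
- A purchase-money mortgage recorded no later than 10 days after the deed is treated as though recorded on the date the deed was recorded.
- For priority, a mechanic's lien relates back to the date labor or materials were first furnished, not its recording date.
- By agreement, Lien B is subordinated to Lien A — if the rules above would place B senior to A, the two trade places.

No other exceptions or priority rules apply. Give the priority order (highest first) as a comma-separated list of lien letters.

A, C, B, D, E

Adjusting effective dates: B relates back to 2016-07-18 (work commenced); C's effective date is the deed date, 2017-08-29; E's effective date is 2018-03-04, when work began.
Sorted by effective date: B (2016-07-18), C (2017-08-29), A (2017-10-12), D (2018-02-20), E (2018-03-04).
B is senior to A before the subordination, so the two trade places.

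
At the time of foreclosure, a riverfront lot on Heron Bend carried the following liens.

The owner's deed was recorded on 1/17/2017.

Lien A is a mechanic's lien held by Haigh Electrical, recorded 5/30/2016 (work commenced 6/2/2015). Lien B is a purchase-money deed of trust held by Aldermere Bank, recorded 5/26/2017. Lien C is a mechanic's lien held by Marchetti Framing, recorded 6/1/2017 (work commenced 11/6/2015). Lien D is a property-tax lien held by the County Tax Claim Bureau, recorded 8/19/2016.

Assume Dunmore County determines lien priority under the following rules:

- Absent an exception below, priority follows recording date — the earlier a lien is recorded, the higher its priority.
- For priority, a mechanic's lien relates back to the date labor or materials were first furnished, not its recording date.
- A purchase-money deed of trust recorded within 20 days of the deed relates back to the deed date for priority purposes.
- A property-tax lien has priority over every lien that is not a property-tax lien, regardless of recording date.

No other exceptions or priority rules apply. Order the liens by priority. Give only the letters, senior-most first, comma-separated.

Adjusting effective dates: A's effective date is 6/2/2015, when work began; B was recorded 129 days after the deed, outside the 20-day window, so it keeps its recording date; C relates back to 11/6/2015 (work commenced).
D is a property-tax lien, so it outranks all other liens regardless of date.
Ordering the rest by effective date: A (6/2/2015), C (11/6/2015), B (5/26/2017).

D, A, C, B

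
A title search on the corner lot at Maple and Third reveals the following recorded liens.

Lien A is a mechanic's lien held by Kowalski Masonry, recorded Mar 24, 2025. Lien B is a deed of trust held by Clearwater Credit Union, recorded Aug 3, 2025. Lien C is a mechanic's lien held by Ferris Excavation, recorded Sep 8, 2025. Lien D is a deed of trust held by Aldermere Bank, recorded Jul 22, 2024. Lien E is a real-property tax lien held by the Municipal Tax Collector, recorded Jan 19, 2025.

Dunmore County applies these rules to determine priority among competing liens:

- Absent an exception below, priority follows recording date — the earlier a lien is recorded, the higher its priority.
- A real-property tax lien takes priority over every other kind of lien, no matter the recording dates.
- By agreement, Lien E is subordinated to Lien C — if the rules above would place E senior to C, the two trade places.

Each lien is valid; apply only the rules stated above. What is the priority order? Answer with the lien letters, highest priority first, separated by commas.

E, as a real-property tax lien, has superpriority and ranks first.
The other liens, earliest effective date first: D (Jul 22, 2024), A (Mar 24, 2025), B (Aug 3, 2025), C (Sep 8, 2025).
E is senior to C before the subordination, so the two trade places.

C, D, A, B, E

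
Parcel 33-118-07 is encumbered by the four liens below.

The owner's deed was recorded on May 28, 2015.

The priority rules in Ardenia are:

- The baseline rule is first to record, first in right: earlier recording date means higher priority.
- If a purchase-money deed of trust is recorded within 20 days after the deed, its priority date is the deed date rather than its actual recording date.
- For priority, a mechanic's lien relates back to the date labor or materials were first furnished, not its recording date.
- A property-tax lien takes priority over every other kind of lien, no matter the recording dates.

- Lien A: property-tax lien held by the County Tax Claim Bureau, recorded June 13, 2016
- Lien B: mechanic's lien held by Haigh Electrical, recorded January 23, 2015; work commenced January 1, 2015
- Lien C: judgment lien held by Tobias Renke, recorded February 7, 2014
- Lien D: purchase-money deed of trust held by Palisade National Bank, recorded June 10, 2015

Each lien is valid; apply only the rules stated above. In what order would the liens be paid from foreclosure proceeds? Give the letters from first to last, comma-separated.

A, C, B, D

Effective dates: B is treated as recorded January 1, 2015, the work-commencement date; D was recorded within the 20-day window, so its effective date is the deed date May 28, 2015.
A, as a property-tax lien, has superpriority and ranks first.
Remaining liens by effective date: C (February 7, 2014), B (January 1, 2015), D (May 28, 2015).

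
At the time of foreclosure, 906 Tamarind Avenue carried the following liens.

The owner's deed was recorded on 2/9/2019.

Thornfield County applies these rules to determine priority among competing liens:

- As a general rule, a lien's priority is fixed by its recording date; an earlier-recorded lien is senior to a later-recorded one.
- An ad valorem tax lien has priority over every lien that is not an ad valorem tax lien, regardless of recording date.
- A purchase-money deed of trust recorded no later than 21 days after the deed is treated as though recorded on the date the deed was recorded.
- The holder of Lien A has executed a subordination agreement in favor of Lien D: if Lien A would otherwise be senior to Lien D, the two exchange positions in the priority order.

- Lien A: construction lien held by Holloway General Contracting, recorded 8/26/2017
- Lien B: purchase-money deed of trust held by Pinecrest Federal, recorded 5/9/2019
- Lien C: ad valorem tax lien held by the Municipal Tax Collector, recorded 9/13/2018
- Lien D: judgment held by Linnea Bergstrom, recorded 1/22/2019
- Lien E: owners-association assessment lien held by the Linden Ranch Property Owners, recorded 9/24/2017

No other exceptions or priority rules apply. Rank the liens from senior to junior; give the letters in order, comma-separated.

First, effective dates: B was recorded 89 days after the deed — beyond 21 days — so no relation-back applies.
C is an ad valorem tax lien, so it outranks all other liens regardless of date.
Among the remaining liens, by effective date: A (8/26/2017), E (9/24/2017), D (1/22/2019), B (5/9/2019).
Because A would otherwise rank above D, the subordination swaps them.

C, D, E, A, B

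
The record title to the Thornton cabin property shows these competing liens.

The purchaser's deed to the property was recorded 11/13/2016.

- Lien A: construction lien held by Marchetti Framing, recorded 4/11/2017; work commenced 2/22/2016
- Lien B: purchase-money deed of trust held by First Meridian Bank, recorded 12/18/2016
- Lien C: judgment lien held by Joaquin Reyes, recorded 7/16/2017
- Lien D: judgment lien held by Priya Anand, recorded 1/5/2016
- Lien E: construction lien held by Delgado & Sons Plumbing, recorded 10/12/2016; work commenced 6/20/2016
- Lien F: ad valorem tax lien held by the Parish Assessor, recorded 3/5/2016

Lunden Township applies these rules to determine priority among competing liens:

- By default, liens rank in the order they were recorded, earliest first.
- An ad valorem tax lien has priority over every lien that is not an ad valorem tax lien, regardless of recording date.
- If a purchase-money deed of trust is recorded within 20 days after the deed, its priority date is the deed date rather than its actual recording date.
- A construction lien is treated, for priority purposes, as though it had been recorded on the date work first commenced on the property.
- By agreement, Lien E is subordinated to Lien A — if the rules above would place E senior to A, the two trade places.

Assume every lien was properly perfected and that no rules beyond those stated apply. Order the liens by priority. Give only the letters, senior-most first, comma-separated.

Adjusting effective dates: A is treated as recorded 2/22/2016, the work-commencement date; B was recorded 35 days after the deed, outside the 20-day window, so it keeps its recording date; E relates back to 6/20/2016 (work commenced).
F is an ad valorem tax lien and takes priority over every other lien.
The other liens, earliest effective date first: D (1/5/2016), A (2/22/2016), E (6/20/2016), B (12/18/2016), C (7/16/2017).
Since E is not senior to A, the subordination leaves the order unchanged.

F, D, A, E, B, C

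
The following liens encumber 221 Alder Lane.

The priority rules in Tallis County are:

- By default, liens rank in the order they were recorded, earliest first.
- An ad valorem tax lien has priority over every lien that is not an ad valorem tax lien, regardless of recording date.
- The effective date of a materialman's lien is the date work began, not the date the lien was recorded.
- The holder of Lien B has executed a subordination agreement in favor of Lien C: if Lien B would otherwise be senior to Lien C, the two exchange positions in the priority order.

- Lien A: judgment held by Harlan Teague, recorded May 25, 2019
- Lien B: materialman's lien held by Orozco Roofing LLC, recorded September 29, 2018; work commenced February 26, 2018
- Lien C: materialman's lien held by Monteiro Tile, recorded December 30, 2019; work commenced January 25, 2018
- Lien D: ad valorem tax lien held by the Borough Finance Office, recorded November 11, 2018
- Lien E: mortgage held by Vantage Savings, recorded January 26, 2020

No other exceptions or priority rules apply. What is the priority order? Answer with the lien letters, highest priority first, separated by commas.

D, C, B, A, E

Effective dates: B relates back to February 26, 2018 (work commenced); C is treated as recorded January 25, 2018, the work-commencement date.
D, as an ad valorem tax lien, has superpriority and ranks first.
Among the remaining liens, by effective date: C (January 25, 2018), B (February 26, 2018), A (May 25, 2019), E (January 26, 2020).
B already ranks below C; the subordination has no effect.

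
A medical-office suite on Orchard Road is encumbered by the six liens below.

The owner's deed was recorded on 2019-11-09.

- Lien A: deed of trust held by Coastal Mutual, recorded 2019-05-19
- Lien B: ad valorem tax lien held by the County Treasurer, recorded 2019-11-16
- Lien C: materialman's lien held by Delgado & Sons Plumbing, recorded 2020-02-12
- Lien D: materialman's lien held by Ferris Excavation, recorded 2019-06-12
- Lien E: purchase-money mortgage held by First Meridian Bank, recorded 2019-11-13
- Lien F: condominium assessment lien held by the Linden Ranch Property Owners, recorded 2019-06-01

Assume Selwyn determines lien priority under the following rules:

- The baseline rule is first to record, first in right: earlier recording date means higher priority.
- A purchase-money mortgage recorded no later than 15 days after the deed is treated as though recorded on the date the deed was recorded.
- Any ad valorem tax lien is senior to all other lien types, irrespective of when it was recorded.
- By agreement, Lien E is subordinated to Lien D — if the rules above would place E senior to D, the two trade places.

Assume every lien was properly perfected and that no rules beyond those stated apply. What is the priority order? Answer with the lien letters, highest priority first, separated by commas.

Effective dates: E was recorded within the 15-day window, so its effective date is the deed date 2019-11-09.
B is an ad valorem tax lien, so it outranks all other liens regardless of date.
Among the remaining liens, by effective date: A (2019-05-19), F (2019-06-01), D (2019-06-12), E (2019-11-09), C (2020-02-12).
Since E is not senior to D, the subordination leaves the order unchanged.

B, A, F, D, E, C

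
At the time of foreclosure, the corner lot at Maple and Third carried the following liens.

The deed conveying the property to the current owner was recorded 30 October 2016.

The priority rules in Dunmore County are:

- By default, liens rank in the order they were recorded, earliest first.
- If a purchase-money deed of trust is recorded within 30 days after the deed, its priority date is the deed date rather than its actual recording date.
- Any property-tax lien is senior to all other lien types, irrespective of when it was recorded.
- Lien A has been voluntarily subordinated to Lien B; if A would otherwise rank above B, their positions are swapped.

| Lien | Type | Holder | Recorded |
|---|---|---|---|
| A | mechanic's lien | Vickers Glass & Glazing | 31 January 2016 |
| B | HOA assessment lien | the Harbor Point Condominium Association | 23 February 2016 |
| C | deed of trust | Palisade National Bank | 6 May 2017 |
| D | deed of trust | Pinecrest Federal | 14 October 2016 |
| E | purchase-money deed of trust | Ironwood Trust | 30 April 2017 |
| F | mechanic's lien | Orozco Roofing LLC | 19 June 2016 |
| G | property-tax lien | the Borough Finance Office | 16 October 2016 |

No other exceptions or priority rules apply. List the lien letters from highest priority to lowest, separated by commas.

G, B, A, F, D, E, C

Effective dates: E missed the 30-day window (182 days after the deed), so its recording date stands.
G is a property-tax lien and takes priority over every other lien.
Remaining liens by effective date: A (31 January 2016), B (23 February 2016), F (19 June 2016), D (14 October 2016), E (30 April 2017), C (6 May 2017).
Because A would otherwise rank above B, the subordination swaps them.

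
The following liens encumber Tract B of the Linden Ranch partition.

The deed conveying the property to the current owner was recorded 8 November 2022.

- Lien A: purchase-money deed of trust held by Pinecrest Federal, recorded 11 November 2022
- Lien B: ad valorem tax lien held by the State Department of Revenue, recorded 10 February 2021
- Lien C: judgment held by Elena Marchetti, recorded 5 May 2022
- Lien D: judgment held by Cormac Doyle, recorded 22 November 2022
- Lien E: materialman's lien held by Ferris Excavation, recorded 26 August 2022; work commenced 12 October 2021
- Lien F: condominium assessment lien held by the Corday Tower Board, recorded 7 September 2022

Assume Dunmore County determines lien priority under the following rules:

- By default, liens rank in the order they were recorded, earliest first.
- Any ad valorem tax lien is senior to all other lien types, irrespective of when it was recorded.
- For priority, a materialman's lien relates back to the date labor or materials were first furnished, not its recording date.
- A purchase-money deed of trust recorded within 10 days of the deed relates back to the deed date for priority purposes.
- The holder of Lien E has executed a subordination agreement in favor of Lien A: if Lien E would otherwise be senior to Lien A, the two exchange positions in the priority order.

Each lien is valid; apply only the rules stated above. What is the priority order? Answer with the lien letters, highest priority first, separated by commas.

Adjusting effective dates: A relates back to the deed date 8 November 2022; E's effective date is 12 October 2021, when work began.
B is an ad valorem tax lien, so it outranks all other liens regardless of date.
Remaining liens by effective date: E (12 October 2021), C (5 May 2022), F (7 September 2022), A (8 November 2022), D (22 November 2022).
Because E would otherwise rank above A, the subordination swaps them.

B, A, C, F, E, D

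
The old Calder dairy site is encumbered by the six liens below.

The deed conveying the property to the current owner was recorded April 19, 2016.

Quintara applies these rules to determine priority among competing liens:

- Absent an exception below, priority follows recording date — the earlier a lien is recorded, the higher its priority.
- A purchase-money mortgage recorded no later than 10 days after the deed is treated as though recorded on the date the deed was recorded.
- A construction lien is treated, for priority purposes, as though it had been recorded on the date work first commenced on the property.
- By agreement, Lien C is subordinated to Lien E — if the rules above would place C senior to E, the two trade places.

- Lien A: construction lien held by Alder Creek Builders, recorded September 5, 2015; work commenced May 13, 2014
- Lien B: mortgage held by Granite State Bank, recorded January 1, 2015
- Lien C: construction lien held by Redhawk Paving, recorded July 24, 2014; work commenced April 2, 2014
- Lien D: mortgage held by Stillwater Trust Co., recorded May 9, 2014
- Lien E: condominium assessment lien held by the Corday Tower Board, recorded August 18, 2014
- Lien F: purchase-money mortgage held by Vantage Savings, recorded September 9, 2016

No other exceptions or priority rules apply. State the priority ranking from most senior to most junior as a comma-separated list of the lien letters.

E, D, A, C, B, F

Effective dates after the stated exceptions: A is treated as recorded May 13, 2014, the work-commencement date; C is treated as recorded April 2, 2014, the work-commencement date; F missed the 10-day window (143 days after the deed), so its recording date stands.
Ordering by effective date: C (April 2, 2014), D (May 9, 2014), A (May 13, 2014), E (August 18, 2014), B (January 1, 2015), F (September 9, 2016).
C would otherwise be senior to E, so under the subordination agreement C and E exchange positions.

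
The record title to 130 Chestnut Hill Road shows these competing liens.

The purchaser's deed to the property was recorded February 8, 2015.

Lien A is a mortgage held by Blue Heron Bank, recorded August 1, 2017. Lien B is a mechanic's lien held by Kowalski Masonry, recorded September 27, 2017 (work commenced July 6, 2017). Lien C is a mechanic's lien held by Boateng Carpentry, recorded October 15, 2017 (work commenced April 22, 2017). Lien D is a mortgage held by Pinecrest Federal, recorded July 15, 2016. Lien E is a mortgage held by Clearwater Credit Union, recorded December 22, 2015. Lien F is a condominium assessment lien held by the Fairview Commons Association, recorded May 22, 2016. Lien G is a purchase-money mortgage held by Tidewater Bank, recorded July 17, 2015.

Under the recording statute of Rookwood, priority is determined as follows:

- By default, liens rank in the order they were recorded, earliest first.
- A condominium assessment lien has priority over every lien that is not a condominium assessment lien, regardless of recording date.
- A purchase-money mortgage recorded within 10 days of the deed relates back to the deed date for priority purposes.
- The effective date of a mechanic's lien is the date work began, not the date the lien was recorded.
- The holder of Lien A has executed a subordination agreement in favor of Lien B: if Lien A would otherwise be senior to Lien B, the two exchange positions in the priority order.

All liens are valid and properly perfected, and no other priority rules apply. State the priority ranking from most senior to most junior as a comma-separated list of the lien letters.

Adjusting effective dates: B's effective date is July 6, 2017, when work began; C is treated as recorded April 22, 2017, the work-commencement date; G was recorded 159 days after the deed — beyond 10 days — so no relation-back applies.
F, as a condominium assessment lien, has superpriority and ranks first.
Among the remaining liens, by effective date: G (July 17, 2015), E (December 22, 2015), D (July 15, 2016), C (April 22, 2017), B (July 6, 2017), A (August 1, 2017).
A already ranks below B; the subordination has no effect.

F, G, E, D, C, B, A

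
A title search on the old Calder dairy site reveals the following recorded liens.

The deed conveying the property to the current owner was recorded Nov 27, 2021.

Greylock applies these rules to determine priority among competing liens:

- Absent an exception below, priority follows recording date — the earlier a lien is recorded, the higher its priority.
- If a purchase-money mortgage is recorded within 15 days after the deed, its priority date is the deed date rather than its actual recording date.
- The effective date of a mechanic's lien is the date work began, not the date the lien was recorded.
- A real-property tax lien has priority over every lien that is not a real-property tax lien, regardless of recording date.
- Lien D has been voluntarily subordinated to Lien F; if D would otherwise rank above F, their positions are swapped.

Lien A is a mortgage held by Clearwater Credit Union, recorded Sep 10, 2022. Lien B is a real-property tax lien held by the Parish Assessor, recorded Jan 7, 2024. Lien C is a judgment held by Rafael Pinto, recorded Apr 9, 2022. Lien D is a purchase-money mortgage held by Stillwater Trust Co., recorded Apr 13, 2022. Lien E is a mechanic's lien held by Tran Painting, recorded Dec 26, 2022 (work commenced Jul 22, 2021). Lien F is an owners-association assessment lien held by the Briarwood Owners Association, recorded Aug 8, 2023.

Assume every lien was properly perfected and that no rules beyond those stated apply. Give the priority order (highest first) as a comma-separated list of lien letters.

Adjusting effective dates: D was recorded 137 days after the deed, outside the 15-day window, so it keeps its recording date; E relates back to Jul 22, 2021 (work commenced).
B is a real-property tax lien, so it outranks all other liens regardless of date.
The other liens, earliest effective date first: E (Jul 22, 2021), C (Apr 9, 2022), D (Apr 13, 2022), A (Sep 10, 2022), F (Aug 8, 2023).
D is senior to F before the subordination, so the two trade places.

B, E, C, F, A, D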